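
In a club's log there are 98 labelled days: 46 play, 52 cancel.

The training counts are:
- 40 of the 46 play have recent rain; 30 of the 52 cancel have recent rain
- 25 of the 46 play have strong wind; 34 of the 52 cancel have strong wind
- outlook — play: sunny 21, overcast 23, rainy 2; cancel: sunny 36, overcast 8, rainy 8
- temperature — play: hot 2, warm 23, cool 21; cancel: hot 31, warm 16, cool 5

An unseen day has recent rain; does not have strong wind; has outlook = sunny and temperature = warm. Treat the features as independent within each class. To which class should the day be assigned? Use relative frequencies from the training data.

play

play: (46/98) × (40/46) × (21/46) × (21/46) × (23/46) ≈ 0.0425331
cancel: (52/98) × (30/52) × (18/52) × (36/52) × (16/52) ≈ 0.0225725
Highest score → play.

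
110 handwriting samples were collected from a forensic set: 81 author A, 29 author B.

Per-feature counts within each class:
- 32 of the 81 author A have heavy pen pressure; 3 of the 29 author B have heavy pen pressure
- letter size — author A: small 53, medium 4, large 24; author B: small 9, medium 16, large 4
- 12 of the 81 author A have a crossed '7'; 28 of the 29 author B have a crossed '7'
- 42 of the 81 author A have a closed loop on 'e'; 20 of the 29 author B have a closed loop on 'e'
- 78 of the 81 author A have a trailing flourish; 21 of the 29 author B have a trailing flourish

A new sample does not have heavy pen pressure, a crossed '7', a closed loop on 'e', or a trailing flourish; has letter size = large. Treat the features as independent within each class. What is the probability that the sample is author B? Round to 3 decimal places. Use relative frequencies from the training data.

0.046

author A: (81/110) × (49/81) × (24/81) × (69/81) × (39/81) × (3/81) ≈ 0.00200498
author B: (29/110) × (26/29) × (4/29) × (1/29) × (9/29) × (8/29) ≈ 0.0000962457
P(author B | x) = 0.0000962457 / 0.0021012257 ≈ 0.046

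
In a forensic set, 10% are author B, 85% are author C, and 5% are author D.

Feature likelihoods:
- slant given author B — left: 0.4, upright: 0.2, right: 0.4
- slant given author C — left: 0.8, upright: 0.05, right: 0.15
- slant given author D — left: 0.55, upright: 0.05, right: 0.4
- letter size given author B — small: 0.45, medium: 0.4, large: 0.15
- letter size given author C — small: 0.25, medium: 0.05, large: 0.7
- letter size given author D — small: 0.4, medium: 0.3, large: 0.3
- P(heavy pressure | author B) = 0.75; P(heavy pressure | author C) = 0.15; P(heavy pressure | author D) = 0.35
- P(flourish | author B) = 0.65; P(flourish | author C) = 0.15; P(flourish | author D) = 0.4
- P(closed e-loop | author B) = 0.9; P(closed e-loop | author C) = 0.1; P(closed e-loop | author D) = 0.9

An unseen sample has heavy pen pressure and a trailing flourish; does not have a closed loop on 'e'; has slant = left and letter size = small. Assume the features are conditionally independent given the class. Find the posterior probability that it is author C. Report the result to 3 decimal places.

author B: 0.1 × 0.4 × 0.45 × 0.75 × 0.65 × (1−0.9) = 0.0008775
author C: 0.85 × 0.8 × 0.25 × 0.15 × 0.15 × (1−0.1) = 0.0034425
author D: 0.05 × 0.55 × 0.4 × 0.35 × 0.4 × (1−0.9) = 0.000154
P(author C | x) = 0.0034425 / 0.004474 ≈ 0.769

0.769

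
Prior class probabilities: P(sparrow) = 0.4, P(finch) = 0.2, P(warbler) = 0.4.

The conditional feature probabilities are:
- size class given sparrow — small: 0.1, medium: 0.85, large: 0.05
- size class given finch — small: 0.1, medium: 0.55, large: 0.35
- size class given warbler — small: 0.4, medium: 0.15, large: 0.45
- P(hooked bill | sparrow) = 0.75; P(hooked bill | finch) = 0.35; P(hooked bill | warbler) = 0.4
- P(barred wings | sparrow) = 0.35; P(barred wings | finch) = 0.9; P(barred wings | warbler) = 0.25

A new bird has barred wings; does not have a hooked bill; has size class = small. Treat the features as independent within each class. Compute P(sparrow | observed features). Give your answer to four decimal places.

0.0893

sparrow: 0.4 × 0.1 × (1−0.75) × 0.35 = 0.0035
finch: 0.2 × 0.1 × (1−0.35) × 0.9 = 0.0117
warbler: 0.4 × 0.4 × (1−0.4) × 0.25 = 0.024
P(sparrow | x) = 0.0035 / 0.0392 ≈ 0.0893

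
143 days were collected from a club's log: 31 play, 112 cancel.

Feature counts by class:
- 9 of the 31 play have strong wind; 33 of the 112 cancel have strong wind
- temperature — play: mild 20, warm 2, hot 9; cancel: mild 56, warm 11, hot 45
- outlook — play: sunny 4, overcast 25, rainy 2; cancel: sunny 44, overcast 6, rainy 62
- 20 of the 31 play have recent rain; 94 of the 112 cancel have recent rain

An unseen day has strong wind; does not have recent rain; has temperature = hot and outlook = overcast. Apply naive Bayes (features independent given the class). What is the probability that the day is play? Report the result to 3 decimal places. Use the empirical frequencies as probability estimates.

play: (31/143) × (9/31) × (9/31) × (25/31) × (11/31) ≈ 0.00522873
cancel: (112/143) × (33/112) × (45/112) × (6/112) × (18/112) ≈ 0.000798289
P(play | x) = 0.00522873 / 0.006027019 ≈ 0.868

0.868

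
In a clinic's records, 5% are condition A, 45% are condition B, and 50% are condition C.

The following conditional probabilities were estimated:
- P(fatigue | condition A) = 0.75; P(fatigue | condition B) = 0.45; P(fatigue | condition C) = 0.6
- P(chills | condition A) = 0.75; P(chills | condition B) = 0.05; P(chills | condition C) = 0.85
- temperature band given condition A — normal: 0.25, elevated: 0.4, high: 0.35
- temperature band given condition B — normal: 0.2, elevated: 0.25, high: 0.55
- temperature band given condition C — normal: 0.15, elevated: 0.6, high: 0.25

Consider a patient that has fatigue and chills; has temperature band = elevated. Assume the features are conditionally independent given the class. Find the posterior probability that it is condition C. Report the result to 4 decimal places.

condition A: 0.05 × 0.75 × 0.75 × 0.4 = 0.01125
condition B: 0.45 × 0.45 × 0.05 × 0.25 = 0.00253125
condition C: 0.5 × 0.6 × 0.85 × 0.6 = 0.153
P(condition C | x) = 0.153 / 0.16678125 ≈ 0.9174

0.9174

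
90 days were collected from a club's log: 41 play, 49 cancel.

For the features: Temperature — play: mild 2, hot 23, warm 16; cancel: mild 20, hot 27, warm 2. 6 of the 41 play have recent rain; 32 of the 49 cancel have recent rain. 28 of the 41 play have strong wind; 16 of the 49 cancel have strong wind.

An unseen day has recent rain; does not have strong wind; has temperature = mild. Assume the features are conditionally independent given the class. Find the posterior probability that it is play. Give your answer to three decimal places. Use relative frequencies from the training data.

play: (41/90) × (2/41) × (6/41) × (13/41) ≈ 0.00103113
cancel: (49/90) × (20/49) × (32/49) × (33/49) ≈ 0.0977371
P(play | x) = 0.00103113 / 0.09876823 ≈ 0.010

0.010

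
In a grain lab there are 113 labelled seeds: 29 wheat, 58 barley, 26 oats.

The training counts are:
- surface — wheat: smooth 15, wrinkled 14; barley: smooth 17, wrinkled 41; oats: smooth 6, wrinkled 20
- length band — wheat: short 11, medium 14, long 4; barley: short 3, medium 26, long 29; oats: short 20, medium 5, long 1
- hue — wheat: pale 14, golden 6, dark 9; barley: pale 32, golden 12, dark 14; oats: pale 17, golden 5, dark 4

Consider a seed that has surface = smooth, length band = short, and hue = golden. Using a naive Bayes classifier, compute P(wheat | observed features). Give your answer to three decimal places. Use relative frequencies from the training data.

0.524

wheat: (29/113) × (15/29) × (11/29) × (6/29) ≈ 0.0104174
barley: (58/113) × (17/58) × (3/58) × (12/58) ≈ 0.00160997
oats: (26/113) × (6/26) × (20/26) × (5/26) ≈ 0.00785464
P(wheat | x) = 0.0104174 / 0.01988201 ≈ 0.524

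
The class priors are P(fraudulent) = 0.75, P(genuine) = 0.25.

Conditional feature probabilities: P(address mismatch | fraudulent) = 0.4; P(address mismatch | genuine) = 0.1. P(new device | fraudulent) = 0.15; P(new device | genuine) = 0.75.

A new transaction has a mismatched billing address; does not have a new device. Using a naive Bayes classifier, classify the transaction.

fraudulent

fraudulent: 0.75 × 0.4 × (1−0.15) = 0.255
genuine: 0.25 × 0.1 × (1−0.75) = 0.00625
Highest score → fraudulent.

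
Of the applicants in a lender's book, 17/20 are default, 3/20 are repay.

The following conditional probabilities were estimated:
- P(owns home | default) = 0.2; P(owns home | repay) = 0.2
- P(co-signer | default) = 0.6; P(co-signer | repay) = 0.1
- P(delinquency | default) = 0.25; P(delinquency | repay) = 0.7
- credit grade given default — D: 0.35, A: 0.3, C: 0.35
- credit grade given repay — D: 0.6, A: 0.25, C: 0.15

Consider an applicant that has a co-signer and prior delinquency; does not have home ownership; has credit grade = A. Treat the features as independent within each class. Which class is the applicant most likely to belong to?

default

default: 0.85 × (1−0.2) × 0.6 × 0.25 × 0.3 = 0.0306
repay: 0.15 × (1−0.2) × 0.1 × 0.7 × 0.25 = 0.0021
Highest score → default.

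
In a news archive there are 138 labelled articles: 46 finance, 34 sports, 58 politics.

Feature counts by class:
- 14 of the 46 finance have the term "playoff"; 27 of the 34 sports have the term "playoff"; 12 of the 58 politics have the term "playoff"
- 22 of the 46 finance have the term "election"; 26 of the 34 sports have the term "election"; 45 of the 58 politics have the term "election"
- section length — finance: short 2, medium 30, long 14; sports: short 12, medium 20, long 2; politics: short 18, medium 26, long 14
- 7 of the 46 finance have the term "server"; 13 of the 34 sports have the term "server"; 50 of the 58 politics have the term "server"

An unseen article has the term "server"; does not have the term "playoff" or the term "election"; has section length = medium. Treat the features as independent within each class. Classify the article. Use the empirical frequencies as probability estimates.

politics

finance: (46/138) × (32/46) × (24/46) × (30/46) × (7/46) ≈ 0.0120068
sports: (34/138) × (7/34) × (8/34) × (20/34) × (13/34) ≈ 0.00268439
politics: (58/138) × (46/58) × (13/58) × (26/58) × (50/58) ≈ 0.0288723
Highest score → politics.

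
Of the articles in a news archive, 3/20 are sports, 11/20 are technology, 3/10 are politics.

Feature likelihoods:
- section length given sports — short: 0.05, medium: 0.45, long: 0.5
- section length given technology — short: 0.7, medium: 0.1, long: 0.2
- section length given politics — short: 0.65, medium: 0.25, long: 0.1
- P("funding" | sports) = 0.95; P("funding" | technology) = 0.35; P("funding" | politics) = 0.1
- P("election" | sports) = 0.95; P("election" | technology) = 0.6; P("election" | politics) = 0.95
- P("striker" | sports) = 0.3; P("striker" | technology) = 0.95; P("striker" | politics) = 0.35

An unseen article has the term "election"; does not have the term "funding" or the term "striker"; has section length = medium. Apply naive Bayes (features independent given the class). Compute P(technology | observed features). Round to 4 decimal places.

sports: 0.15 × 0.45 × (1−0.95) × 0.95 × (1−0.3) = 0.002244375
technology: 0.55 × 0.1 × (1−0.35) × 0.6 × (1−0.95) = 0.0010725
politics: 0.3 × 0.25 × (1−0.1) × 0.95 × (1−0.35) = 0.04168125
P(technology | x) = 0.0010725 / 0.044998125 ≈ 0.0238

0.0238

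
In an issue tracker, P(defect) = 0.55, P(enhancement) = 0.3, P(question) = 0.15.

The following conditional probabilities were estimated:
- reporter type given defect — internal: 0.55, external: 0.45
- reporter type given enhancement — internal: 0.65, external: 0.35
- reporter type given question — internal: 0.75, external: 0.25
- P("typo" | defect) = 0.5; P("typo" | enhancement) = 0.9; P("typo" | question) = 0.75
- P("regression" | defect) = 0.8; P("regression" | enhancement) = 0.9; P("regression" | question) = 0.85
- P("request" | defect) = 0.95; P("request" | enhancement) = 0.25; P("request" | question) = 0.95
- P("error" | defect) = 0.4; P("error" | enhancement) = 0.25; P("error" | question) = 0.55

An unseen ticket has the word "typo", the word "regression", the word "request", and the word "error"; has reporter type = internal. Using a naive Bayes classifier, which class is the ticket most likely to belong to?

defect: 0.55 × 0.55 × 0.5 × 0.8 × 0.95 × 0.4 = 0.04598
enhancement: 0.3 × 0.65 × 0.9 × 0.9 × 0.25 × 0.25 = 0.009871875
question: 0.15 × 0.75 × 0.75 × 0.85 × 0.95 × 0.55 = 0.037473046875
Highest score → defect.

defect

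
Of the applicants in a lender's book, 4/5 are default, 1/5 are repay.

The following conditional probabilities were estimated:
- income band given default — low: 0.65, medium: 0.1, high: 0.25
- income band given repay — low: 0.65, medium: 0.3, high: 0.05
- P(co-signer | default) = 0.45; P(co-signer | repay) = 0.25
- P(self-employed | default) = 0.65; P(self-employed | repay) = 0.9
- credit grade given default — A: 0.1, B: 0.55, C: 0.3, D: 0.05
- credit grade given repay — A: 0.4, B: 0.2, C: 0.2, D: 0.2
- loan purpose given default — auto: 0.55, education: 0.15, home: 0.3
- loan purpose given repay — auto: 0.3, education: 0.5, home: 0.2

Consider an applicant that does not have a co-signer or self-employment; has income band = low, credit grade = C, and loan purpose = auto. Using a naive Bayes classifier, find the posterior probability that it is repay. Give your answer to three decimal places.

default: 0.8 × 0.65 × (1−0.45) × (1−0.65) × 0.3 × 0.55 = 0.0165165
repay: 0.2 × 0.65 × (1−0.25) × (1−0.9) × 0.2 × 0.3 = 0.000585
P(repay | x) = 0.000585 / 0.0171015 ≈ 0.034

0.034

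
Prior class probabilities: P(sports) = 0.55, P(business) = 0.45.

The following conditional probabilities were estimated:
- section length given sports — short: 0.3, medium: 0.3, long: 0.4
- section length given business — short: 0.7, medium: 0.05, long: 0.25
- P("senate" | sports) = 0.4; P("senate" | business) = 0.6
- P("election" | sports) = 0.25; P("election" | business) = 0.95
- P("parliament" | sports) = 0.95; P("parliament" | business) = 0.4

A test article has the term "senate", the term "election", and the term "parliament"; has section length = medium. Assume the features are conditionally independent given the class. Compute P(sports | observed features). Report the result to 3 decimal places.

0.753

sports: 0.55 × 0.3 × 0.4 × 0.25 × 0.95 = 0.015675
business: 0.45 × 0.05 × 0.6 × 0.95 × 0.4 = 0.00513
P(sports | x) = 0.015675 / 0.020805 ≈ 0.753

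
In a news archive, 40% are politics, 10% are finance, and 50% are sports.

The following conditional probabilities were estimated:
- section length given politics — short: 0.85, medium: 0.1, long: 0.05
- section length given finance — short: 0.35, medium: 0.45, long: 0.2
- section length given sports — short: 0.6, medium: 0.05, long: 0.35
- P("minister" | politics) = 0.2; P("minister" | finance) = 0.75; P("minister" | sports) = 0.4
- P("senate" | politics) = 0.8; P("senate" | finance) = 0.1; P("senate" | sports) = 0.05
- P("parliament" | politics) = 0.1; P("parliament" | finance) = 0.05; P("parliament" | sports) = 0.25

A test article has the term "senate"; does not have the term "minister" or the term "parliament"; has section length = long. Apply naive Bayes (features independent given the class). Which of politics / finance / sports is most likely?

politics: 0.4 × 0.05 × (1−0.2) × 0.8 × (1−0.1) = 0.01152
finance: 0.1 × 0.2 × (1−0.75) × 0.1 × (1−0.05) = 0.000475
sports: 0.5 × 0.35 × (1−0.4) × 0.05 × (1−0.25) = 0.0039375
Highest score → politics.

politics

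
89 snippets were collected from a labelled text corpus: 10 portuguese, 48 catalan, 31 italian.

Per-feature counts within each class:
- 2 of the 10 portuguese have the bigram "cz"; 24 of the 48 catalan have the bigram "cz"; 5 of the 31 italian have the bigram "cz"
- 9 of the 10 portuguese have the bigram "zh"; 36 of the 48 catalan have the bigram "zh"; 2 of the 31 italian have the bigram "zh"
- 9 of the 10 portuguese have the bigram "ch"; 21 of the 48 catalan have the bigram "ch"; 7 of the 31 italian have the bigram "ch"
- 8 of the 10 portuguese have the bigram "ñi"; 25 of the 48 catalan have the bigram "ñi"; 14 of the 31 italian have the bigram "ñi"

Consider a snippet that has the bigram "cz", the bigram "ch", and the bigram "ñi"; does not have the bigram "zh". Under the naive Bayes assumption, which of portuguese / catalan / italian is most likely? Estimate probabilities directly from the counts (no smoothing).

catalan

portuguese: (10/89) × (2/10) × (1/10) × (9/10) × (8/10) ≈ 0.00161798
catalan: (48/89) × (24/48) × (12/48) × (21/48) × (25/48) ≈ 0.0153617
italian: (31/89) × (5/31) × (29/31) × (7/31) × (14/31) ≈ 0.00535943
Highest score → catalan.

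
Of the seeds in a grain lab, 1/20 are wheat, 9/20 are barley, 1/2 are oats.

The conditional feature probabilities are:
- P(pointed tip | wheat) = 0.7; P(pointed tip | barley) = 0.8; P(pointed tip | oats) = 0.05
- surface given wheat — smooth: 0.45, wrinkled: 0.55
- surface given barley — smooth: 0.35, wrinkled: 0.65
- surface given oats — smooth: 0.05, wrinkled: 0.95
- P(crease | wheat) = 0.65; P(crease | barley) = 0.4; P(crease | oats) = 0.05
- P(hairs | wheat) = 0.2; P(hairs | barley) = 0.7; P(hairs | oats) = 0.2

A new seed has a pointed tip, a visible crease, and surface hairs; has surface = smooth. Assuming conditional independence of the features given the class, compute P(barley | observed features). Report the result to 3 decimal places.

wheat: 0.05 × 0.7 × 0.45 × 0.65 × 0.2 = 0.0020475
barley: 0.45 × 0.8 × 0.35 × 0.4 × 0.7 = 0.03528
oats: 0.5 × 0.05 × 0.05 × 0.05 × 0.2 = 0.0000125
P(barley | x) = 0.03528 / 0.03734 ≈ 0.945

0.945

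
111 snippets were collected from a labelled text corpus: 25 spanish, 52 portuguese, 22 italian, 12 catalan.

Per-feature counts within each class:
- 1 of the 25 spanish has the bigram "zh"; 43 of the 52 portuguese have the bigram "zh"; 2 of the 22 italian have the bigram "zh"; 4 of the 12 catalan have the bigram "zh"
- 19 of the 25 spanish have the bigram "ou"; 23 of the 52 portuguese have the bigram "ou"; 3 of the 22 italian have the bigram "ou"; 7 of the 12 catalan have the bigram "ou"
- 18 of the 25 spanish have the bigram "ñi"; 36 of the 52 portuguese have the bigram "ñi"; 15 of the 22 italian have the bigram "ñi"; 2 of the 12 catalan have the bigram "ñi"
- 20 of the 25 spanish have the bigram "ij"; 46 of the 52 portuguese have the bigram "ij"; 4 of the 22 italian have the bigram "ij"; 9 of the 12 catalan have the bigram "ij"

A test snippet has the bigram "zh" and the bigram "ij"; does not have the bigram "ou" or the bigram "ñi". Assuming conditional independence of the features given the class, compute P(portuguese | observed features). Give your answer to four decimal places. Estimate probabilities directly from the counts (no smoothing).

spanish: (25/111) × (1/25) × (6/25) × (7/25) × (20/25) ≈ 0.000484324
portuguese: (52/111) × (43/52) × (29/52) × (16/52) × (46/52) ≈ 0.0588046
italian: (22/111) × (2/22) × (19/22) × (7/22) × (4/22) ≈ 0.000900224
catalan: (12/111) × (4/12) × (5/12) × (10/12) × (9/12) ≈ 0.00938438
P(portuguese | x) = 0.0588046 / 0.069573528 ≈ 0.8452

0.8452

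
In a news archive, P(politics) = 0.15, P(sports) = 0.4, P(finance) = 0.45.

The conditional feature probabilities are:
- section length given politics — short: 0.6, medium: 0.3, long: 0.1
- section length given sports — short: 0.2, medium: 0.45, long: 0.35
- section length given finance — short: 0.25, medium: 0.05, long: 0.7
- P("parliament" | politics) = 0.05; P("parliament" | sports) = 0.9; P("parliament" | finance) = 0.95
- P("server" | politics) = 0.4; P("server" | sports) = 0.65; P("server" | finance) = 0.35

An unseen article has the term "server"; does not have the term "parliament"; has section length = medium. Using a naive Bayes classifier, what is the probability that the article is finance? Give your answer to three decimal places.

politics: 0.15 × 0.3 × (1−0.05) × 0.4 = 0.0171
sports: 0.4 × 0.45 × (1−0.9) × 0.65 = 0.0117
finance: 0.45 × 0.05 × (1−0.95) × 0.35 = 0.00039375
P(finance | x) = 0.00039375 / 0.02919375 ≈ 0.013

0.013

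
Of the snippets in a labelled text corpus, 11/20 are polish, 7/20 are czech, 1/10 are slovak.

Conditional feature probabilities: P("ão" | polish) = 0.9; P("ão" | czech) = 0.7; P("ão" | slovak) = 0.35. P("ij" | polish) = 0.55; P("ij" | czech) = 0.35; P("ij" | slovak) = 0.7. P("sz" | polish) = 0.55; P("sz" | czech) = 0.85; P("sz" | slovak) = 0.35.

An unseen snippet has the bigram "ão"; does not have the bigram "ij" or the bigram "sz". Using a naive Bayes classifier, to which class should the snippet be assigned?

polish: 0.55 × 0.9 × (1−0.55) × (1−0.55) = 0.1002375
czech: 0.35 × 0.7 × (1−0.35) × (1−0.85) = 0.0238875
slovak: 0.1 × 0.35 × (1−0.7) × (1−0.35) = 0.006825
Highest score → polish.

polish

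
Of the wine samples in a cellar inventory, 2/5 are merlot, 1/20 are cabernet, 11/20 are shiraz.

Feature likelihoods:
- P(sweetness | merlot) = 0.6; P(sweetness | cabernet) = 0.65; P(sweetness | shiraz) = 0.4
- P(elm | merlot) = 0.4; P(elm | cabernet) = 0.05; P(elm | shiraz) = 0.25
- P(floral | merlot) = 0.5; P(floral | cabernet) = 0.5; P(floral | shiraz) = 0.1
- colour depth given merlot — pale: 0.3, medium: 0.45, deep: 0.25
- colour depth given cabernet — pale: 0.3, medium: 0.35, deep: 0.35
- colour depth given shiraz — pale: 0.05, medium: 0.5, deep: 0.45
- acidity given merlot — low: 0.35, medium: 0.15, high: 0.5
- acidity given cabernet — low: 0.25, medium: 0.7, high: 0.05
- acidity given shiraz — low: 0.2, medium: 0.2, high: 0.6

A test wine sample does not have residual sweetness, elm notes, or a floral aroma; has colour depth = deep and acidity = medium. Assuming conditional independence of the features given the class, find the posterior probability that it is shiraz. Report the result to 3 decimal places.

merlot: 0.4 × (1−0.6) × (1−0.4) × (1−0.5) × 0.25 × 0.15 = 0.0018
cabernet: 0.05 × (1−0.65) × (1−0.05) × (1−0.5) × 0.35 × 0.7 = 0.0020365625
shiraz: 0.55 × (1−0.4) × (1−0.25) × (1−0.1) × 0.45 × 0.2 = 0.0200475
P(shiraz | x) = 0.0200475 / 0.0238840625 ≈ 0.839

0.839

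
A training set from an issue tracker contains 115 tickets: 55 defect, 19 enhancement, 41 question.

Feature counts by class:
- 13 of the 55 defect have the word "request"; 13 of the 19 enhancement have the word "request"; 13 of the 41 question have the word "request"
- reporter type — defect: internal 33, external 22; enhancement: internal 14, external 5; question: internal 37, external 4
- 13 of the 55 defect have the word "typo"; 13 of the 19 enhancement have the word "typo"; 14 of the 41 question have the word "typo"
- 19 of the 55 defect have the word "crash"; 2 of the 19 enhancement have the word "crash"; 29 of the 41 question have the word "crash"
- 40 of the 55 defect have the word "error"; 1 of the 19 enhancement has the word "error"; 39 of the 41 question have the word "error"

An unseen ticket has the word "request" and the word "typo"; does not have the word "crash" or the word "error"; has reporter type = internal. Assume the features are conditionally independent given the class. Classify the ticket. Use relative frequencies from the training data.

enhancement

defect: (55/115) × (13/55) × (33/55) × (13/55) × (36/55) × (15/55) ≈ 0.00286184
enhancement: (19/115) × (13/19) × (14/19) × (13/19) × (17/19) × (18/19) ≈ 0.0483085
question: (41/115) × (13/41) × (37/41) × (14/41) × (12/41) × (2/41) ≈ 0.000497337
Highest score → enhancement.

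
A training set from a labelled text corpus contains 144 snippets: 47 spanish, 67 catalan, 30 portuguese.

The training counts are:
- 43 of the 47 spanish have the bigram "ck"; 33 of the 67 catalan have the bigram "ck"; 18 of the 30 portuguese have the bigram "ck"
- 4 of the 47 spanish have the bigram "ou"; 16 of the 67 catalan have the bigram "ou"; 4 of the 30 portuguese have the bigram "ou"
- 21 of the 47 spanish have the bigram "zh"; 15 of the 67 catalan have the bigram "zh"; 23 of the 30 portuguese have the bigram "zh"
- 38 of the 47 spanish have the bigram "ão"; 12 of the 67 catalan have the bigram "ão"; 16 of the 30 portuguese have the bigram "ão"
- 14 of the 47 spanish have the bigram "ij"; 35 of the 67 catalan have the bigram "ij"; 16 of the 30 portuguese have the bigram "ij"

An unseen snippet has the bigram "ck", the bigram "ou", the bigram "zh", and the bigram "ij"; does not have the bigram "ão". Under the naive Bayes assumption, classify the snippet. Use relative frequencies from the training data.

spanish: (47/144) × (43/47) × (4/47) × (21/47) × (9/47) × (14/47) ≈ 0.000647686
catalan: (67/144) × (33/67) × (16/67) × (15/67) × (55/67) × (35/67) ≈ 0.00525405
portuguese: (30/144) × (18/30) × (4/30) × (23/30) × (14/30) × (16/30) ≈ 0.00318025
Highest score → catalan.

catalan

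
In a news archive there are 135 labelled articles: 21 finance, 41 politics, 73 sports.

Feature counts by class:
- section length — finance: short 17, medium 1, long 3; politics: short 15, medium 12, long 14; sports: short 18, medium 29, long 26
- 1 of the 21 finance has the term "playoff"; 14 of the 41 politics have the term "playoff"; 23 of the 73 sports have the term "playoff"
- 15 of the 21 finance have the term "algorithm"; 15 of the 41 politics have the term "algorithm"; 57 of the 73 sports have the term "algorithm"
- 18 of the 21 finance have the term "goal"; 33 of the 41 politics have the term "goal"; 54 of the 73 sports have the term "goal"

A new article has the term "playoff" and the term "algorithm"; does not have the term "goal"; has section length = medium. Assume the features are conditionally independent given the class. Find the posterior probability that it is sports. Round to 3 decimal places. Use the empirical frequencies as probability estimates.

finance: (21/135) × (1/21) × (1/21) × (15/21) × (3/21) ≈ 0.0000359932
politics: (41/135) × (12/41) × (14/41) × (15/41) × (8/41) ≈ 0.00216673
sports: (73/135) × (29/73) × (23/73) × (57/73) × (19/73) ≈ 0.0137547
P(sports | x) = 0.0137547 / 0.0159574232 ≈ 0.862

0.862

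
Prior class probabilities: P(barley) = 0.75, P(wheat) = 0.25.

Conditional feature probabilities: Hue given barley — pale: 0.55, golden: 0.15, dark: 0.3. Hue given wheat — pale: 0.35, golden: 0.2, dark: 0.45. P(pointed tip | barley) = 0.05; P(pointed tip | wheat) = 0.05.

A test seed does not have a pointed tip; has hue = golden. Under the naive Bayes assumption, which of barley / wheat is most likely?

barley

barley: 0.75 × 0.15 × (1−0.05) = 0.106875
wheat: 0.25 × 0.2 × (1−0.05) = 0.0475
Highest score → barley.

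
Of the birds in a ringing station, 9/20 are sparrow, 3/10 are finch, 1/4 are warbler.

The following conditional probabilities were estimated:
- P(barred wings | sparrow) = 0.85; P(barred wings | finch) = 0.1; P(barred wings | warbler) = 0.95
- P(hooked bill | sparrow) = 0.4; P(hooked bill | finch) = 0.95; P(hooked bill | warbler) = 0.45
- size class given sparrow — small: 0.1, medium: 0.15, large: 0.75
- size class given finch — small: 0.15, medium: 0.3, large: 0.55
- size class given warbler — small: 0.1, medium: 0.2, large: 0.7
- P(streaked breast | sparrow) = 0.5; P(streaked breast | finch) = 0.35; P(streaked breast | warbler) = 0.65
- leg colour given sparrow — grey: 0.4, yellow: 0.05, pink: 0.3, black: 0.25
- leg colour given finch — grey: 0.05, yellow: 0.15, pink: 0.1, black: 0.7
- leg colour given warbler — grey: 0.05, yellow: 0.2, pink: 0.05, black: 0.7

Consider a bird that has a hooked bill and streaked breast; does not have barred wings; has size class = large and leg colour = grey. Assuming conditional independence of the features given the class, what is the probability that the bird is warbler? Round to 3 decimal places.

sparrow: 0.45 × (1−0.85) × 0.4 × 0.75 × 0.5 × 0.4 = 0.00405
finch: 0.3 × (1−0.1) × 0.95 × 0.55 × 0.35 × 0.05 = 0.0024688125
warbler: 0.25 × (1−0.95) × 0.45 × 0.7 × 0.65 × 0.05 = 0.00012796875
P(warbler | x) = 0.00012796875 / 0.00664678125 ≈ 0.019

0.019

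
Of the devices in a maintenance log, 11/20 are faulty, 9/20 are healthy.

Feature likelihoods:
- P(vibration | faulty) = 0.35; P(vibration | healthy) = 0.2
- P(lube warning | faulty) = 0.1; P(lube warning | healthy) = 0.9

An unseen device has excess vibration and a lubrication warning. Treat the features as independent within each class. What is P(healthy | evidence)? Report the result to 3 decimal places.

faulty: 0.55 × 0.35 × 0.1 = 0.01925
healthy: 0.45 × 0.2 × 0.9 = 0.081
P(healthy | x) = 0.081 / 0.10025 ≈ 0.808

0.808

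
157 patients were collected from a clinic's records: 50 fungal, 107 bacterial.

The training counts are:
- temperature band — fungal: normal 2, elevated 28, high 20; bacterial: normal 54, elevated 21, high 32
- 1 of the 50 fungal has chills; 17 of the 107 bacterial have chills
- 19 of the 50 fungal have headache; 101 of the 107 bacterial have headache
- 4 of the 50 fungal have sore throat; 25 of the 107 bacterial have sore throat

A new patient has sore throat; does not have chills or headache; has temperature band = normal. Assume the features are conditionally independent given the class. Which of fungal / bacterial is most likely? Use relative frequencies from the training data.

fungal: (50/157) × (2/50) × (49/50) × (31/50) × (4/50) ≈ 0.00061921
bacterial: (107/157) × (54/107) × (90/107) × (6/107) × (25/107) ≈ 0.00379033
Highest score → bacterial.

bacterial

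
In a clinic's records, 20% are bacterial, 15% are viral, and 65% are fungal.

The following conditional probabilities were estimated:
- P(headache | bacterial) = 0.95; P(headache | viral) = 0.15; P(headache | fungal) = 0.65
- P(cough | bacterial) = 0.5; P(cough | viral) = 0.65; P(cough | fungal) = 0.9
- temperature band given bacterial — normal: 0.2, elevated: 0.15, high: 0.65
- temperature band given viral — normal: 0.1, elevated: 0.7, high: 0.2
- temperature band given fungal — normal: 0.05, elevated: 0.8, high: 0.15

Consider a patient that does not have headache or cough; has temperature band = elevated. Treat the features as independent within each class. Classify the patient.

viral

bacterial: 0.2 × (1−0.95) × (1−0.5) × 0.15 = 0.00075
viral: 0.15 × (1−0.15) × (1−0.65) × 0.7 = 0.0312375
fungal: 0.65 × (1−0.65) × (1−0.9) × 0.8 = 0.0182
Highest score → viral.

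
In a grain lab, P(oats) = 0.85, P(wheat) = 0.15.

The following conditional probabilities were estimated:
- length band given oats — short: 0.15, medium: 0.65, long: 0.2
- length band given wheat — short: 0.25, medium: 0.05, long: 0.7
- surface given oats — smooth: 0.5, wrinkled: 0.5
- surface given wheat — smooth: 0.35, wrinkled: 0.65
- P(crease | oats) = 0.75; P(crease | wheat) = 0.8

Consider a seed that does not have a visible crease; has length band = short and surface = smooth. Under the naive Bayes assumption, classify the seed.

oats: 0.85 × 0.15 × 0.5 × (1−0.75) = 0.0159375
wheat: 0.15 × 0.25 × 0.35 × (1−0.8) = 0.002625
Highest score → oats.

oats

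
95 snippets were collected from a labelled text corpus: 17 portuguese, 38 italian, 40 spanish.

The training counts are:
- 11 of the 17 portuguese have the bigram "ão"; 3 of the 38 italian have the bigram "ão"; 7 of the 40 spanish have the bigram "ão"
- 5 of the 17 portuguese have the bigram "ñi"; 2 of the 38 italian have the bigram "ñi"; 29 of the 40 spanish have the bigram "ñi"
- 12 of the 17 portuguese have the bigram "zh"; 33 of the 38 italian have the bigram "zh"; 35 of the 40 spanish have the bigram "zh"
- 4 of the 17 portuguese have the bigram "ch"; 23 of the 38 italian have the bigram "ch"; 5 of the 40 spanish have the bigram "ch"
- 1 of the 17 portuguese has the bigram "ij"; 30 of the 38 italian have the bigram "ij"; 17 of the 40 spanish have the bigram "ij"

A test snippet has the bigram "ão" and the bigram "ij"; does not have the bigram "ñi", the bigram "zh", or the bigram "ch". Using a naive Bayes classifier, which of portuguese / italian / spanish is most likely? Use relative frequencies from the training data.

portuguese: (17/95) × (11/17) × (12/17) × (5/17) × (13/17) × (1/17) ≈ 0.00108135
italian: (38/95) × (3/38) × (36/38) × (5/38) × (15/38) × (30/38) ≈ 0.00122673
spanish: (40/95) × (7/40) × (11/40) × (5/40) × (35/40) × (17/40) ≈ 0.00094192
Highest score → italian.

italian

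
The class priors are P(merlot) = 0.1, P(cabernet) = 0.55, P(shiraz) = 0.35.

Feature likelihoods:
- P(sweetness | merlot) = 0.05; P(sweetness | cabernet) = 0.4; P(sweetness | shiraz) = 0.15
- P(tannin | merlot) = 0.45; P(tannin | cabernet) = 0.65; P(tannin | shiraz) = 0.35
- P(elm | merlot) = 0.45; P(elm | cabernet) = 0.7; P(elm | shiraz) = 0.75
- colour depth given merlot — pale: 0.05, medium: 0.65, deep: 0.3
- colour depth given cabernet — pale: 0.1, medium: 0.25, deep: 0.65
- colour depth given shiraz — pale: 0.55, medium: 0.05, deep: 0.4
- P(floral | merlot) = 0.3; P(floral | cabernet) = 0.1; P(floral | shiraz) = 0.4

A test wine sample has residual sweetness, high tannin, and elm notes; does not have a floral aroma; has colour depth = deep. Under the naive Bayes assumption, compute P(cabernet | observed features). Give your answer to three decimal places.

merlot: 0.1 × 0.05 × 0.45 × 0.45 × 0.3 × (1−0.3) = 0.000212625
cabernet: 0.55 × 0.4 × 0.65 × 0.7 × 0.65 × (1−0.1) = 0.0585585
shiraz: 0.35 × 0.15 × 0.35 × 0.75 × 0.4 × (1−0.4) = 0.0033075
P(cabernet | x) = 0.0585585 / 0.062078625 ≈ 0.943

0.943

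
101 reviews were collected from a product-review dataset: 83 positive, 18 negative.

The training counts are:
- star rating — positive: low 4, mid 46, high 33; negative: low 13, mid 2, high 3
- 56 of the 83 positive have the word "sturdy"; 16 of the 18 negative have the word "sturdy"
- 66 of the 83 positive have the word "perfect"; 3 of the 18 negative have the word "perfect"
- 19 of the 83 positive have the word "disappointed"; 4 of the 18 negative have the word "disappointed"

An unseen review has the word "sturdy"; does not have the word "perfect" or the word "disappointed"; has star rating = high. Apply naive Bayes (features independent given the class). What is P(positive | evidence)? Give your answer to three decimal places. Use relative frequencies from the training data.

positive: (83/101) × (33/83) × (56/83) × (17/83) × (64/83) ≈ 0.0348157
negative: (18/101) × (3/18) × (16/18) × (15/18) × (14/18) ≈ 0.0171128
P(positive | x) = 0.0348157 / 0.0519285 ≈ 0.670

0.670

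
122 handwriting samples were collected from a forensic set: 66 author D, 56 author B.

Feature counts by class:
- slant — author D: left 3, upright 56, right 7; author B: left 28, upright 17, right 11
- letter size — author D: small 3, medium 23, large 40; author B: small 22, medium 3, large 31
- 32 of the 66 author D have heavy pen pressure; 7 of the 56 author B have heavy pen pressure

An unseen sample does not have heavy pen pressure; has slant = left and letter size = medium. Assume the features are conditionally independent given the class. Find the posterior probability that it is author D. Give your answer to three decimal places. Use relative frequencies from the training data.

author D: (66/122) × (3/66) × (23/66) × (34/66) ≈ 0.00441449
author B: (56/122) × (28/56) × (3/56) × (49/56) ≈ 0.0107582
P(author D | x) = 0.00441449 / 0.01517269 ≈ 0.291

0.291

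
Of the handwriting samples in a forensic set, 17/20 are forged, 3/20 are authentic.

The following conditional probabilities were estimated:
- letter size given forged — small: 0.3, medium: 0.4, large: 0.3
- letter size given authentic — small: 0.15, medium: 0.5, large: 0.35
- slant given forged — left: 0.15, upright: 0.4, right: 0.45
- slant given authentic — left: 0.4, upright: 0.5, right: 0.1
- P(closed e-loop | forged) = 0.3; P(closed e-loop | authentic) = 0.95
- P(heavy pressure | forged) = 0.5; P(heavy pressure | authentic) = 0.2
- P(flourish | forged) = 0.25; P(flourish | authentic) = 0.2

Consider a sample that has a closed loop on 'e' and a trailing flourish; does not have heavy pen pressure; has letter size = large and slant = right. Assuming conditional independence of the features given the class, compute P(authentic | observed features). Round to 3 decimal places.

forged: 0.85 × 0.3 × 0.45 × 0.3 × (1−0.5) × 0.25 = 0.004303125
authentic: 0.15 × 0.35 × 0.1 × 0.95 × (1−0.2) × 0.2 = 0.000798
P(authentic | x) = 0.000798 / 0.005101125 ≈ 0.156

0.156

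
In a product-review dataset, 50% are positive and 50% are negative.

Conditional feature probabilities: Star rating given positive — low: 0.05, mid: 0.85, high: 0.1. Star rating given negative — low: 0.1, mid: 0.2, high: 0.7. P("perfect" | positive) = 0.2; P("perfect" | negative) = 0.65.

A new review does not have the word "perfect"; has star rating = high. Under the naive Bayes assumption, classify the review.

negative

positive: 0.5 × 0.1 × (1−0.2) = 0.04
negative: 0.5 × 0.7 × (1−0.65) = 0.1225
Highest score → negative.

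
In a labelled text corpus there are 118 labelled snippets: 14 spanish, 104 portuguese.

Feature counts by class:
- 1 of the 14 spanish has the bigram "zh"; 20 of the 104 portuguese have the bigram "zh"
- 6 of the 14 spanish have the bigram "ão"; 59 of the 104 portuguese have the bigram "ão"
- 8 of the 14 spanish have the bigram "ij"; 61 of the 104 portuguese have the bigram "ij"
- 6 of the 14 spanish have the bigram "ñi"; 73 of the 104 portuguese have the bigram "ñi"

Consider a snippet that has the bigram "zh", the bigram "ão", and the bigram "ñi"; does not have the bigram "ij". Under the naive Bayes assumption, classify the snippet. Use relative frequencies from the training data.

portuguese

spanish: (14/118) × (1/14) × (6/14) × (6/14) × (6/14) ≈ 0.000667095
portuguese: (104/118) × (20/104) × (59/104) × (43/104) × (73/104) ≈ 0.0279056
Highest score → portuguese.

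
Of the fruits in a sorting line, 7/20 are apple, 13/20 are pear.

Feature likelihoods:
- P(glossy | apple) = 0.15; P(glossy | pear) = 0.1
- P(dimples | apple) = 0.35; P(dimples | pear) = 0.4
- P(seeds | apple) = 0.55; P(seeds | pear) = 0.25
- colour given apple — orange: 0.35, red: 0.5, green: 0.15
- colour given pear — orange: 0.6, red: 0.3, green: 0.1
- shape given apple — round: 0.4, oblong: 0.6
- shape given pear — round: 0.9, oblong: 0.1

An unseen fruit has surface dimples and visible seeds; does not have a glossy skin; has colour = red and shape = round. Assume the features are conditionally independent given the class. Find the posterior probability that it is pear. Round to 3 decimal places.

apple: 0.35 × (1−0.15) × 0.35 × 0.55 × 0.5 × 0.4 = 0.01145375
pear: 0.65 × (1−0.1) × 0.4 × 0.25 × 0.3 × 0.9 = 0.015795
P(pear | x) = 0.015795 / 0.02724875 ≈ 0.580

0.580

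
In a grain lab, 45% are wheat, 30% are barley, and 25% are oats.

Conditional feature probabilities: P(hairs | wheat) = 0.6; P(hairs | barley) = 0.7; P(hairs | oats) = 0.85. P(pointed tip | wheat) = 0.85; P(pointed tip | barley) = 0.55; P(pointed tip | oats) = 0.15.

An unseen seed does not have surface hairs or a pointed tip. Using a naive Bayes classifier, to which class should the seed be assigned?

wheat: 0.45 × (1−0.6) × (1−0.85) = 0.027
barley: 0.3 × (1−0.7) × (1−0.55) = 0.0405
oats: 0.25 × (1−0.85) × (1−0.15) = 0.031875
Highest score → barley.

barley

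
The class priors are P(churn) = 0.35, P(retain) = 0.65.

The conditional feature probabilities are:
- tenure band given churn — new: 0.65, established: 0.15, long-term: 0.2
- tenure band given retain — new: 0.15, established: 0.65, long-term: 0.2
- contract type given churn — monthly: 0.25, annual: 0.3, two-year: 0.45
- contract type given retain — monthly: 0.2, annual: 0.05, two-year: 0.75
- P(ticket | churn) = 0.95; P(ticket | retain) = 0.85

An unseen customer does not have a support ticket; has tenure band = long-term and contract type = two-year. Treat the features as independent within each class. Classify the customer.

churn: 0.35 × 0.2 × 0.45 × (1−0.95) = 0.001575
retain: 0.65 × 0.2 × 0.75 × (1−0.85) = 0.014625
Highest score → retain.

retain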